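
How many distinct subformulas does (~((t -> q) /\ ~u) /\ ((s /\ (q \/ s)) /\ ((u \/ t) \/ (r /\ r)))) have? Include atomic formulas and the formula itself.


Formula: (~((t -> q) /\ ~u) /\ ((s /\ (q \/ s)) /\ ((u \/ t) \/ (r /\ r))))
Subformulas found:
  1. r
  2. q
  3. u
  4. s
  5. t
  6. ~u
  7. (t -> q)
  8. (r /\ r)
  9. (u \/ t)
  10. (q \/ s)
  11. (s /\ (q \/ s))
  12. ((t -> q) /\ ~u)
  13. ~((t -> q) /\ ~u)
  14. ((u \/ t) \/ (r /\ r))
  15. ((s /\ (q \/ s)) /\ ((u \/ t) \/ (r /\ r)))
  16. (~((t -> q) /\ ~u) /\ ((s /\ (q \/ s)) /\ ((u \/ t) \/ (r /\ r))))
Total distinct subformulas = 16

16


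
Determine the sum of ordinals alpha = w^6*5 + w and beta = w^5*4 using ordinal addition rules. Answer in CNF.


Ordinal addition (w^6*5 + w) + w^5*4:
alpha's leading term has exponent 6 > beta's exponent 5, so it survives.
alpha's tail term has exponent 1 < beta's exponent 5, so it is absorbed by beta.
In ordinal addition, any term followed by a strictly larger-exponent term is absorbed.
Result = w^6*5 + w^5*4

w^6*5 + w^5*4


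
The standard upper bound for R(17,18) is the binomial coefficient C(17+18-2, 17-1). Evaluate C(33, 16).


R(17,18) <= C(17+18-2, 17-1) = C(33, 16)
C(33, 16) = 33! / (16! * 17!)
= 1166803110

1166803110


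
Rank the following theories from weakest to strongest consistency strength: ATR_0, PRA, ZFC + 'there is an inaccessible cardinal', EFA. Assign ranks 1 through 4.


Ordering by consistency strength:
1. EFA
2. PRA
3. ATR_0
4. ZFC + 'there is an inaccessible cardinal'


ATR_0=3, PRA=2, ZFC + 'there is an inaccessible cardinal'=4, EFA=1


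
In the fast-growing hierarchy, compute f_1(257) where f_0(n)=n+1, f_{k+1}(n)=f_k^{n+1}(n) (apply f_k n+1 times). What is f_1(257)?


f_1(257) = f_0^258(257)
f_0 adds 1 each time, applied 258 times.
f_1(257) = 257 + 258 = 515

515


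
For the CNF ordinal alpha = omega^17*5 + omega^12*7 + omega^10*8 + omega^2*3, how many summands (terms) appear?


CNF: omega^17*5 + omega^12*7 + omega^10*8 + omega^2*3
Count the summands separated by '+':
  term 1: omega^17*5
  term 2: omega^12*7
  term 3: omega^10*8
  term 4: omega^2*3
Total terms = 4

4


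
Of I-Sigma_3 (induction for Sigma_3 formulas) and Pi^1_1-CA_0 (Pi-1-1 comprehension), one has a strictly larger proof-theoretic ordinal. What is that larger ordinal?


Proof-theoretic ordinal of I-Sigma_3 (induction for Sigma_3 formulas): omega^(omega^(omega^omega))
Proof-theoretic ordinal of Pi^1_1-CA_0 (Pi-1-1 comprehension): psi_0(Omega_omega)
Comparing: omega^(omega^(omega^omega)) < psi_0(Omega_omega).
The larger ordinal is psi_0(Omega_omega) (from Pi^1_1-CA_0 (Pi-1-1 comprehension)).

psi_0(Omega_omega)


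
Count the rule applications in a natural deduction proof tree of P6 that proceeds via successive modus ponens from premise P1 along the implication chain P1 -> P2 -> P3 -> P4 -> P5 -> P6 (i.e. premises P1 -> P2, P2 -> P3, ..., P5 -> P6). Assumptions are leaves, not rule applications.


We have a chain: P1 -> P2 -> P3 -> P4 -> P5 -> P6.
Each modus ponens application produces the next variable.
The chain has 6 propositions, so 6-1 = 5 modus ponens steps.
Total inference nodes = 5

5


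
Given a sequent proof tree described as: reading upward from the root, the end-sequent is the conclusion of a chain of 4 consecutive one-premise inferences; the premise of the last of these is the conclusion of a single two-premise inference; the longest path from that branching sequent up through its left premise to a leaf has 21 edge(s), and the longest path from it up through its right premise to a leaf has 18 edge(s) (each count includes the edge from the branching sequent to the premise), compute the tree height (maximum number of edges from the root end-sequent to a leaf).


Longest path through the left premise: 21 edges (measured from the branching sequent)
Longest path through the right premise: 18 edges
Height of the subtree rooted at the branching sequent: max(21, 18) = 21
The branching sequent sits 4 edges above the root (the chain of one-premise inferences), so height = 21 + 4 = 25

25


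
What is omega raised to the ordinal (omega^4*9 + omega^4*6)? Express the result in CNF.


omega^(omega^4*9 + omega^4*6):
Both terms of the exponent have the same exponent 4, so they merge: omega^4*9 + omega^4*6 = omega^4*(9+6) = omega^4*15.
omega raised to a CNF ordinal is a single CNF term: Result = omega^(omega^4*15)

omega^(omega^4*15)


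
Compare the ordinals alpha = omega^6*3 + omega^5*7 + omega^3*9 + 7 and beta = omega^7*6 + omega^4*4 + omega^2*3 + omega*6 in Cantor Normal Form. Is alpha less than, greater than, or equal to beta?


Compare term by term from highest exponent:
alpha = omega^6*3 + omega^5*7 + omega^3*9 + 7
beta = omega^7*6 + omega^4*4 + omega^2*3 + omega*6
Term 1: alpha has omega^6*3, beta has omega^7*6
Term 2: alpha has omega^5*7, beta has omega^4*4
Term 3: alpha has omega^3*9, beta has omega^2*3
Term 4: alpha has omega^0*7, beta has omega^1*6
Result: alpha < beta

alpha < beta


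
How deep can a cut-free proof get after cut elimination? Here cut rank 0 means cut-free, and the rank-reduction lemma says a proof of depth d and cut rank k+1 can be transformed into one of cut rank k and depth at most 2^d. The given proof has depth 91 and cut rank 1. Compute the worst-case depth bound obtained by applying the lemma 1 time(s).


Each rank reduction sends depth d to at most 2^d; cut rank r needs r reductions.
2_0(91) = 91
2_1(91) = 2^91 = 2475880078570760549798248448
Cut-free depth bound = 2475880078570760549798248448

2475880078570760549798248448


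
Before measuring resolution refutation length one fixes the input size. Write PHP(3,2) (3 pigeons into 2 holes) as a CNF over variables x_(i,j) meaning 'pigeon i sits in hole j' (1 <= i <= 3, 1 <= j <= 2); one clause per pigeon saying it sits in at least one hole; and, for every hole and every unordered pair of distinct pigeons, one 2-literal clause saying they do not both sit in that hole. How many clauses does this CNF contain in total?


PHP(3,2): 3 pigeons, 2 holes, 3*2 = 6 variables.
- pigeon clauses: one per pigeon -> 3 clauses
- hole clauses: 2 holes * C(3,2) = 2 * 3 -> 6 clauses
Total clauses = 3 + 6 = 9

9


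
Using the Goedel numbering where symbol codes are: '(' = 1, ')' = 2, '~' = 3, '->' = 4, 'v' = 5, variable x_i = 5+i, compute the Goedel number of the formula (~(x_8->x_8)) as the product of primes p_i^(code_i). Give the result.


Formula: (~(x_8->x_8))
Symbol codes: [1, 3, 1, 13, 4, 13, 2, 2]
Primes: [2, 3, 5, 7, 11, 13, 17, 19]
p_1^1 = 2^1 = 2
p_2^3 = 3^3 = 27
p_3^1 = 5^1 = 5
p_4^13 = 7^13 = 96889010407
p_5^4 = 11^4 = 14641
p_6^13 = 13^13 = 302875106592253
p_7^2 = 17^2 = 289
p_8^2 = 19^2 = 361
Product = 12102571292877079825048699824181949130

12102571292877079825048699824181949130


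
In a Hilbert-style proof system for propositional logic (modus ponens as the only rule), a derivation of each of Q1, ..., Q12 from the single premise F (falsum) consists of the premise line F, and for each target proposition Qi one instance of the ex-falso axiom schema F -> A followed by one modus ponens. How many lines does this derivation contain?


Ex falso, line by line:
- 1 premise line (F)
- 12 targets, each needing 1 axiom instance (F -> Qi) + 1 MP = 2 lines: 2 * 12 = 24
Total = 1 + 24 = 25 lines.

25


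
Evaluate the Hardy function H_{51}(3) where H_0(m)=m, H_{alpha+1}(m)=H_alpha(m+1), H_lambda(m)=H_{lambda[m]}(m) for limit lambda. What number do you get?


H_51(3):
For finite ordinals k, H_k(n) = n + k (each successor step adds 1).
H_51(3) = 3 + 51 = 54

54


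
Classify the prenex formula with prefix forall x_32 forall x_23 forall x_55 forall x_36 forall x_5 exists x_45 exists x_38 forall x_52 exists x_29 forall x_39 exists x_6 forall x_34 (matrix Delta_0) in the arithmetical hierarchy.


Leading quantifier is forall, so the class is Pi.
Number of quantifier blocks = alternations + 1 = 6 + 1 = 7.
Classification: Pi_7

Pi_7


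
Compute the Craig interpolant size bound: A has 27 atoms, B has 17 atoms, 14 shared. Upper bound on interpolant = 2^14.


Shared atoms = 14
Craig interpolant size bound = 2^14
= 16384

16384


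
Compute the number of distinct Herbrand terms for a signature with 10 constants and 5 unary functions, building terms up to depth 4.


Herbrand terms by depth:
Depth 0: 10 constants
Depth 1: 50 new terms (running total: 60)
Depth 2: 250 new terms (running total: 310)
Depth 3: 1250 new terms (running total: 1560)
Depth 4: 6250 new terms (running total: 7810)
Total distinct ground terms = 7810

7810


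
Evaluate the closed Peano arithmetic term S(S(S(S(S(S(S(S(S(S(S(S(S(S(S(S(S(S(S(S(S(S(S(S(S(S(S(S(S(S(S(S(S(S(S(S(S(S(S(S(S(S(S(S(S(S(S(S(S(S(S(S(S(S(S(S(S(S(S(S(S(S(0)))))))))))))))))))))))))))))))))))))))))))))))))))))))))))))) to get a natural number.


Counting successors applied to 0:
62 applications of S to 0 = 62

62


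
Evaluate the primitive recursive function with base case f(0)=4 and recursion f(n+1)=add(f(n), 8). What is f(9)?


f(0) = 4
f(1) = add(f(0), 8) = add(4, 8) = 12
f(2) = add(f(1), 8) = add(12, 8) = 20
f(3) = add(f(2), 8) = add(20, 8) = 28
f(4) = add(f(3), 8) = add(28, 8) = 36
f(5) = add(f(4), 8) = add(36, 8) = 44
f(6) = add(f(5), 8) = add(44, 8) = 52
f(7) = add(f(6), 8) = add(52, 8) = 60
f(8) = add(f(7), 8) = add(60, 8) = 68
f(9) = add(f(8), 8) = add(68, 8) = 76


76


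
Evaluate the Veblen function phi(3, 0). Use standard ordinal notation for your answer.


phi(3, 0):
phi(3, beta) = eta_beta (the beta-th eta number, fixed point of zeta).
phi(3, 0) = eta_0

eta_0


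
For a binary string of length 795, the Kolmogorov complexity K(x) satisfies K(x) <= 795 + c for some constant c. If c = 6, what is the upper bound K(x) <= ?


K(x) <= |x| + c = 795 + 6 = 801

801


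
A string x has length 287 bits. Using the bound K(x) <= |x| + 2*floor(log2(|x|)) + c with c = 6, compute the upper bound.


floor(log2(287)) = 8
2 * 8 = 16
K(x) <= 287 + 16 + 6 = 309

309


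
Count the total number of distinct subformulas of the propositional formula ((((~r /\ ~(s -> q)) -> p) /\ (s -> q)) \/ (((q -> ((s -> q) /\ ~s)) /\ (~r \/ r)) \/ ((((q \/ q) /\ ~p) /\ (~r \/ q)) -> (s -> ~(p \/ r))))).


Formula: ((((~r /\ ~(s -> q)) -> p) /\ (s -> q)) \/ (((q -> ((s -> q) /\ ~s)) /\ (~r \/ r)) \/ ((((q \/ q) /\ ~p) /\ (~r \/ q)) -> (s -> ~(p \/ r)))))
Subformulas found:
  1. r
  2. p
  3. q
  4. s
  5. ~p
  6. ~s
  7. ~r
  8. (s -> q)
  9. (q \/ q)
  10. (p \/ r)
  11. ~(p \/ r)
  12. (~r \/ r)
  13. (~r \/ q)
  14. ~(s -> q)
  15. ((s -> q) /\ ~s)
  16. ((q \/ q) /\ ~p)
  17. (s -> ~(p \/ r))
  18. (~r /\ ~(s -> q))
  19. (q -> ((s -> q) /\ ~s))
  20. ((~r /\ ~(s -> q)) -> p)
  21. (((q \/ q) /\ ~p) /\ (~r \/ q))
  22. ((q -> ((s -> q) /\ ~s)) /\ (~r \/ r))
  23. (((~r /\ ~(s -> q)) -> p) /\ (s -> q))
  24. ((((q \/ q) /\ ~p) /\ (~r \/ q)) -> (s -> ~(p \/ r)))
  25. (((q -> ((s -> q) /\ ~s)) /\ (~r \/ r)) \/ ((((q \/ q) /\ ~p) /\ (~r \/ q)) -> (s -> ~(p \/ r))))
  26. ((((~r /\ ~(s -> q)) -> p) /\ (s -> q)) \/ (((q -> ((s -> q) /\ ~s)) /\ (~r \/ r)) \/ ((((q \/ q) /\ ~p) /\ (~r \/ q)) -> (s -> ~(p \/ r)))))
Total distinct subformulas = 26

26


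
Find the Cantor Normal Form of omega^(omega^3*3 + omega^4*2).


omega^(omega^3*3 + omega^4*2):
In ordinal addition a term is absorbed by a following term of strictly larger exponent: 3 < 4, so omega^3*3 + omega^4*2 = omega^4*2.
omega raised to a CNF ordinal is a single CNF term: Result = omega^(omega^4*2)

omega^(omega^4*2)


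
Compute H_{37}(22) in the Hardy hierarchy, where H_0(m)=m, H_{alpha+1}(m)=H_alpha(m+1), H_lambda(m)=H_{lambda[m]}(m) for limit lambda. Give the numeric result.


H_37(22):
For finite ordinals k, H_k(n) = n + k (each successor step adds 1).
H_37(22) = 22 + 37 = 59

59


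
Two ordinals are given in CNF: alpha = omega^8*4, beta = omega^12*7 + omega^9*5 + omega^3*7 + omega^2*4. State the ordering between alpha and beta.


Compare term by term from highest exponent:
alpha = omega^8*4
beta = omega^12*7 + omega^9*5 + omega^3*7 + omega^2*4
Term 1: alpha has omega^8*4, beta has omega^12*7
Term 2: alpha has omega^0*0, beta has omega^9*5
Term 3: alpha has omega^0*0, beta has omega^3*7
Term 4: alpha has omega^0*0, beta has omega^2*4
Result: alpha < beta

alpha < beta


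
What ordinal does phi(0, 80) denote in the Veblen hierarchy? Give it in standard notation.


phi(0, 80):
phi(0, beta) = omega^beta by definition.
phi(0, 80) = omega^80

omega^80


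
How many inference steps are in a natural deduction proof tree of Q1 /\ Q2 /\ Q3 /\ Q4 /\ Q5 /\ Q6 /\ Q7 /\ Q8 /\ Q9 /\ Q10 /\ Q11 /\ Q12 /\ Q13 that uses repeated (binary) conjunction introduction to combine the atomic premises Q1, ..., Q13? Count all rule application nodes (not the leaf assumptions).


The target conjunction has 13 conjuncts, i.e. 12 binary /\ connectives.
Each conjunction-intro joins two pieces, so 13 atoms require 13-1 = 12 applications.
Total inference nodes = 12

12


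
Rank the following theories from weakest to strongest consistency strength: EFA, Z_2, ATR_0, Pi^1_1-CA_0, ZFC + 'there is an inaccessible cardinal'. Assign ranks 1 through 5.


Ordering by consistency strength:
1. EFA
2. ATR_0
3. Pi^1_1-CA_0
4. Z_2
5. ZFC + 'there is an inaccessible cardinal'


EFA=1, Z_2=4, ATR_0=2, Pi^1_1-CA_0=3, ZFC + 'there is an inaccessible cardinal'=5


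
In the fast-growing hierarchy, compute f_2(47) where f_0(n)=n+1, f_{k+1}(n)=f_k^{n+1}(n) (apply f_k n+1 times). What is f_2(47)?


f_2(47) = f_1^48(47)
f_1(m) = 2m + 1.
Iterating: f_1^k(n) = 2^k*(n+1) - 1.
f_2(47) = 2^48*(47+1) - 1 = 281474976710656*48 - 1 = 13510798882111487

13510798882111487


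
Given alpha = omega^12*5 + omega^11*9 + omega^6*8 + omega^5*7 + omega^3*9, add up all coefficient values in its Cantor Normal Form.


CNF: omega^12*5 + omega^11*9 + omega^6*8 + omega^5*7 + omega^3*9
Coefficients: 5 + 9 + 8 + 7 + 9 = 38

38


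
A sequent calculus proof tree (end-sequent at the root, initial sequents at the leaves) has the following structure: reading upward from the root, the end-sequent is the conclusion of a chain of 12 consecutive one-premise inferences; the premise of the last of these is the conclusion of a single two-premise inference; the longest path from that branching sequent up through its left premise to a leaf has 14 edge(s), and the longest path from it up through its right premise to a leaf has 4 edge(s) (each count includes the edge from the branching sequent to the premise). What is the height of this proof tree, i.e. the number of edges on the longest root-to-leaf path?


Longest path through the left premise: 14 edges (measured from the branching sequent)
Longest path through the right premise: 4 edges
Height of the subtree rooted at the branching sequent: max(14, 4) = 14
The branching sequent sits 12 edges above the root (the chain of one-premise inferences), so height = 14 + 12 = 26

26


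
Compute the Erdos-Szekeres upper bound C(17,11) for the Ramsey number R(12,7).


R(12,7) <= C(12+7-2, 12-1) = C(17, 11)
C(17, 11) = 17! / (11! * 6!)
= 12376

12376


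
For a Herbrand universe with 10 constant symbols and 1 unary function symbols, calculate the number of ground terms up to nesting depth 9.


Herbrand terms by depth:
Depth 0: 10 constants
Depth 1: 10 new terms (running total: 20)
Depth 2: 10 new terms (running total: 30)
Depth 3: 10 new terms (running total: 40)
Depth 4: 10 new terms (running total: 50)
Depth 5: 10 new terms (running total: 60)
Depth 6: 10 new terms (running total: 70)
Depth 7: 10 new terms (running total: 80)
Depth 8: 10 new terms (running total: 90)
Depth 9: 10 new terms (running total: 100)
Total distinct ground terms = 100

100


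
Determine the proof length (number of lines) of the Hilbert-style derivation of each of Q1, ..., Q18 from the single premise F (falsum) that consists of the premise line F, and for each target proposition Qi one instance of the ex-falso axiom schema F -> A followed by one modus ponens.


Ex falso, line by line:
- 1 premise line (F)
- 18 targets, each needing 1 axiom instance (F -> Qi) + 1 MP = 2 lines: 2 * 18 = 36
Total = 1 + 36 = 37 lines.

37


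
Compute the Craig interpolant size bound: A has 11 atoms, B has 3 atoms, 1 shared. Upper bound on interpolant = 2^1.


Shared atoms = 1
Craig interpolant size bound = 2^1
= 2

2


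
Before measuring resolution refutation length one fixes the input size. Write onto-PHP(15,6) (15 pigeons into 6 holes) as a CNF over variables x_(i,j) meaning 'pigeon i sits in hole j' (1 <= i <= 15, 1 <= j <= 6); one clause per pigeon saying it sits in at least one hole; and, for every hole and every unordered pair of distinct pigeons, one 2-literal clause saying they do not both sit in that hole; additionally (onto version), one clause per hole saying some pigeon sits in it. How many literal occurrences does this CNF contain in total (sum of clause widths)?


onto-PHP(15,6): 15 pigeons, 6 holes, 15*6 = 90 variables.
- pigeon clauses: one per pigeon -> 15 clauses of width 6 -> 90 literals
- hole clauses: 6 holes * C(15,2) = 6 * 105 -> 630 clauses of width 2 -> 1260 literals
- onto clauses: one per hole -> 6 clauses of width 15 -> 90 literals
Total literal occurrences = 90 + 1260 + 90 = 1440

1440


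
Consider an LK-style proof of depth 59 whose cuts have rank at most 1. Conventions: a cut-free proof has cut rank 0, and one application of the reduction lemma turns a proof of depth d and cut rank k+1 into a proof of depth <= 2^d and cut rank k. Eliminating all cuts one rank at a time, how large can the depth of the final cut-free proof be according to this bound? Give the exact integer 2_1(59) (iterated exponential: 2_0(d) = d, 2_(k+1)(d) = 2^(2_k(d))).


Each rank reduction sends depth d to at most 2^d; cut rank r needs r reductions.
2_0(59) = 59
2_1(59) = 2^59 = 576460752303423488
Cut-free depth bound = 576460752303423488

576460752303423488


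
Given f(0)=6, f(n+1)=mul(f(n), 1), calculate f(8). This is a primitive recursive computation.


f(0) = 6
f(1) = mul(f(0), 1) = mul(6, 1) = 6
f(2) = mul(f(1), 1) = mul(6, 1) = 6
f(3) = mul(f(2), 1) = mul(6, 1) = 6
f(4) = mul(f(3), 1) = mul(6, 1) = 6
f(5) = mul(f(4), 1) = mul(6, 1) = 6
f(6) = mul(f(5), 1) = mul(6, 1) = 6
f(7) = mul(f(6), 1) = mul(6, 1) = 6
f(8) = mul(f(7), 1) = mul(6, 1) = 6


6


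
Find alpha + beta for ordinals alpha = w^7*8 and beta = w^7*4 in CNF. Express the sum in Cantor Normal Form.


Ordinal addition w^7*8 + w^7*4:
Both terms have the same exponent 7.
w^e*c + w^e*d = w^e*(c+d).
Result = w^7*(8+4) = w^7*12

w^7*12


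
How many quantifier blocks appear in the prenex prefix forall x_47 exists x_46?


Alternations = 1.
Blocks = alternations + 1 = 2

2


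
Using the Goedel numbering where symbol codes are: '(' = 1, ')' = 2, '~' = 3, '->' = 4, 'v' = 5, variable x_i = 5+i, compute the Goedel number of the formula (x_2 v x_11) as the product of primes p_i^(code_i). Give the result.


Formula: (x_2 v x_11)
Symbol codes: [1, 7, 5, 16, 2]
Primes: [2, 3, 5, 7, 11]
p_1^1 = 2^1 = 2
p_2^7 = 3^7 = 2187
p_3^5 = 5^5 = 3125
p_4^16 = 7^16 = 33232930569601
p_5^2 = 11^2 = 121
Product = 54964566986511273918750

54964566986511273918750


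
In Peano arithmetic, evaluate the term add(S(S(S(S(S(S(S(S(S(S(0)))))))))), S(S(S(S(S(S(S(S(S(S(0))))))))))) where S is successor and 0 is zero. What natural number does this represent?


add(S^10(0), S^10(0)):
S^10(0) = 10
S^10(0) = 10
10 + 10 = 20

20


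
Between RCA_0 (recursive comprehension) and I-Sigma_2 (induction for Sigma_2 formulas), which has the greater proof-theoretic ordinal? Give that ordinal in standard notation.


Proof-theoretic ordinal of RCA_0 (recursive comprehension): omega^omega
Proof-theoretic ordinal of I-Sigma_2 (induction for Sigma_2 formulas): omega^(omega^omega)
Comparing: omega^omega < omega^(omega^omega).
The larger ordinal is omega^(omega^omega) (from I-Sigma_2 (induction for Sigma_2 formulas)).

omega^(omega^omega)


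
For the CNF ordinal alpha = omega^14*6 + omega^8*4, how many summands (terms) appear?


CNF: omega^14*6 + omega^8*4
Count the summands separated by '+':
  term 1: omega^14*6
  term 2: omega^8*4
Total terms = 2

2


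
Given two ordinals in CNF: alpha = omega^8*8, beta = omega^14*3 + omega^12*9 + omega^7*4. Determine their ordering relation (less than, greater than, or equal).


Compare term by term from highest exponent:
alpha = omega^8*8
beta = omega^14*3 + omega^12*9 + omega^7*4
Term 1: alpha has omega^8*8, beta has omega^14*3
Term 2: alpha has omega^0*0, beta has omega^12*9
Term 3: alpha has omega^0*0, beta has omega^7*4
Result: alpha < beta

alpha < beta


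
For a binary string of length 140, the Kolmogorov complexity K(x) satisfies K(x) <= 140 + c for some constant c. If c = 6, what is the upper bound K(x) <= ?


K(x) <= |x| + c = 140 + 6 = 146

146


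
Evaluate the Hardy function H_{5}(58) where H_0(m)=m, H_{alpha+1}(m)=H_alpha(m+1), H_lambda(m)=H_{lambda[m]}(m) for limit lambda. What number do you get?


H_5(58):
For finite ordinals k, H_k(n) = n + k (each successor step adds 1).
H_5(58) = 58 + 5 = 63

63


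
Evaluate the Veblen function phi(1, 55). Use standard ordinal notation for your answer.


phi(1, 55):
phi(1, beta) = epsilon_beta (the beta-th epsilon number).
phi(1, 55) = epsilon_55

epsilon_55


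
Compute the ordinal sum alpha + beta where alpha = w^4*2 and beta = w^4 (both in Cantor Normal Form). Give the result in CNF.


Ordinal addition w^4*2 + w^4:
Both terms have the same exponent 4.
w^e*c + w^e*d = w^e*(c+d).
Result = w^4*(2+1) = w^4*3

w^4*3


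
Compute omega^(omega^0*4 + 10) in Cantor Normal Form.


omega^(omega^0*4 + 10):
omega^0 = 1, so the exponent is 4 + 10 = 14 (finite ordinal addition).
Result = omega^14, already a single CNF term.

omega^14


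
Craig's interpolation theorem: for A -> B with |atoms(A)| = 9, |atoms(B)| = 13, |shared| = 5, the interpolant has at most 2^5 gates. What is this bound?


Shared atoms = 5
Craig interpolant size bound = 2^5
= 32

32


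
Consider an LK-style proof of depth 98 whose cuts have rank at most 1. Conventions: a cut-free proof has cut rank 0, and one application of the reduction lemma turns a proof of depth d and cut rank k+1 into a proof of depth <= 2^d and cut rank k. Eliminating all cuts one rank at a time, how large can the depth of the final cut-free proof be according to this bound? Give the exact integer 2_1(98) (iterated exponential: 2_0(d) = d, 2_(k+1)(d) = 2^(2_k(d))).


Each rank reduction sends depth d to at most 2^d; cut rank r needs r reductions.
2_0(98) = 98
2_1(98) = 2^98 = 316912650057057350374175801344
Cut-free depth bound = 316912650057057350374175801344

316912650057057350374175801344


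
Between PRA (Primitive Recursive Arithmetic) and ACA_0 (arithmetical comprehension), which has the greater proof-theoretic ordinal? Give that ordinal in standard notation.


Proof-theoretic ordinal of PRA (Primitive Recursive Arithmetic): omega^omega
Proof-theoretic ordinal of ACA_0 (arithmetical comprehension): epsilon_0
Comparing: omega^omega < epsilon_0.
The larger ordinal is epsilon_0 (from ACA_0 (arithmetical comprehension)).

epsilon_0


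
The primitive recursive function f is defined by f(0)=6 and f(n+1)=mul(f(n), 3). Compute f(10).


f(0) = 6
f(1) = mul(f(0), 3) = mul(6, 3) = 18
f(2) = mul(f(1), 3) = mul(18, 3) = 54
f(3) = mul(f(2), 3) = mul(54, 3) = 162
f(4) = mul(f(3), 3) = mul(162, 3) = 486
f(5) = mul(f(4), 3) = mul(486, 3) = 1458
f(6) = mul(f(5), 3) = mul(1458, 3) = 4374
f(7) = mul(f(6), 3) = mul(4374, 3) = 13122
f(8) = mul(f(7), 3) = mul(13122, 3) = 39366
f(9) = mul(f(8), 3) = mul(39366, 3) = 118098
f(10) = mul(f(9), 3) = mul(118098, 3) = 354294


354294


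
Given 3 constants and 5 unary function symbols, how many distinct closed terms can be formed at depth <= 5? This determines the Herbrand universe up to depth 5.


Herbrand terms by depth:
Depth 0: 3 constants
Depth 1: 15 new terms (running total: 18)
Depth 2: 75 new terms (running total: 93)
Depth 3: 375 new terms (running total: 468)
Depth 4: 1875 new terms (running total: 2343)
Depth 5: 9375 new terms (running total: 11718)
Total distinct ground terms = 11718

11718


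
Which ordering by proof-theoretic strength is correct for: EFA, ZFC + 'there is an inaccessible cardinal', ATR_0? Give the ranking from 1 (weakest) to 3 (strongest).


Ordering by consistency strength:
1. EFA
2. ATR_0
3. ZFC + 'there is an inaccessible cardinal'


EFA=1, ZFC + 'there is an inaccessible cardinal'=3, ATR_0=2


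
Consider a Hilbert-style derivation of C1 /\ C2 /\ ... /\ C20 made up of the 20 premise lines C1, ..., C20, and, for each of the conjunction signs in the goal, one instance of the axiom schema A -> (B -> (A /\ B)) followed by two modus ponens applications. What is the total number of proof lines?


Conjoining 20 premises:
- 20 premise lines
- the goal has 19 conjunction signs; each costs 1 axiom instance + 2 MP = 3 lines: 3 * 19 = 57
Total = 20 + 57 = 77 lines.

77


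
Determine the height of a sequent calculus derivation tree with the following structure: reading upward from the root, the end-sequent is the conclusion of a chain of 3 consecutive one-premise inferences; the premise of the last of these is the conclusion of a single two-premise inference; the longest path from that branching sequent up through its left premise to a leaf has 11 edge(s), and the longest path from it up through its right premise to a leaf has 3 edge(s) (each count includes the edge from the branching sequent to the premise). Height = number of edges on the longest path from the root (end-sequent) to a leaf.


Longest path through the left premise: 11 edges (measured from the branching sequent)
Longest path through the right premise: 3 edges
Height of the subtree rooted at the branching sequent: max(11, 3) = 11
The branching sequent sits 3 edges above the root (the chain of one-premise inferences), so height = 11 + 3 = 14

14


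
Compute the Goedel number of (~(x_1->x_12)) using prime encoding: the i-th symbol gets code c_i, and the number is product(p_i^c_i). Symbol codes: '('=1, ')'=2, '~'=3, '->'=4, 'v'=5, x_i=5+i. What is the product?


Formula: (~(x_1->x_12))
Symbol codes: [1, 3, 1, 6, 4, 17, 2, 2]
Primes: [2, 3, 5, 7, 11, 13, 17, 19]
p_1^1 = 2^1 = 2
p_2^3 = 3^3 = 27
p_3^1 = 5^1 = 5
p_4^6 = 7^6 = 117649
p_5^4 = 11^4 = 14641
p_6^17 = 13^17 = 8650415919381337933
p_7^2 = 17^2 = 289
p_8^2 = 19^2 = 361
Product = 419724942954845438408457015211665510

419724942954845438408457015211665510


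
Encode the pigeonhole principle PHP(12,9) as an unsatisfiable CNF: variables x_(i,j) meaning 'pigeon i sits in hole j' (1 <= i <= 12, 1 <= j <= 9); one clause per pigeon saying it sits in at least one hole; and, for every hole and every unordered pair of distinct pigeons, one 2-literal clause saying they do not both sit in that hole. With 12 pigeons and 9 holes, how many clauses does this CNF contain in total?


PHP(12,9): 12 pigeons, 9 holes, 12*9 = 108 variables.
- pigeon clauses: one per pigeon -> 12 clauses
- hole clauses: 9 holes * C(12,2) = 9 * 66 -> 594 clauses
Total clauses = 12 + 594 = 606

606


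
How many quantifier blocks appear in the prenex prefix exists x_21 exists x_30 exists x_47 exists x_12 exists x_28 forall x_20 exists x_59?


Alternations = 2.
Blocks = alternations + 1 = 3

3


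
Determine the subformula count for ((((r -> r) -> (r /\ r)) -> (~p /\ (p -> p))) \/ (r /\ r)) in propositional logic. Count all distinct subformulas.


Formula: ((((r -> r) -> (r /\ r)) -> (~p /\ (p -> p))) \/ (r /\ r))
Subformulas found:
  1. r
  2. p
  3. ~p
  4. (r -> r)
  5. (r /\ r)
  6. (p -> p)
  7. (~p /\ (p -> p))
  8. ((r -> r) -> (r /\ r))
  9. (((r -> r) -> (r /\ r)) -> (~p /\ (p -> p)))
  10. ((((r -> r) -> (r /\ r)) -> (~p /\ (p -> p))) \/ (r /\ r))
Total distinct subformulas = 10

10


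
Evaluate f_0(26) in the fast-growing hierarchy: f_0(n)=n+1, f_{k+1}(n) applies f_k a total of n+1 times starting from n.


f_0(26) = 26 + 1 = 27

27


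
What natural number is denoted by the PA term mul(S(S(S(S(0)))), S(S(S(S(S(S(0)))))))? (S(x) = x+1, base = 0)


mul(S^4(0), S^6(0)):
S^4(0) = 4
S^6(0) = 6
4 * 6 = 24

24


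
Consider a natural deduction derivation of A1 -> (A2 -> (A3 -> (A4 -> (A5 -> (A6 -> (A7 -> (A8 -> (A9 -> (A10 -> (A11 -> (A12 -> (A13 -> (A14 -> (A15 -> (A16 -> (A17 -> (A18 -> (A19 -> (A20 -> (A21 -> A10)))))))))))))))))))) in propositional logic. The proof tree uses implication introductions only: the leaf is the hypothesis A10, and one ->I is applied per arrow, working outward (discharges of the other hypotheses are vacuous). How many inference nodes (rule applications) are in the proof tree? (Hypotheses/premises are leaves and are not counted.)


The formula has 21 arrows (->); its innermost consequent A10 is one of the antecedents,
so the proof starts from the hypothesis leaf A10 (not a rule application) and closes one arrow per ->I.
Building A1 -> (A2 -> (A3 -> (A4 -> (A5 -> (A6 -> (A7 -> (A8 -> (A9 -> (A10 -> (A11 -> (A12 -> (A13 -> (A14 -> (A15 -> (A16 -> (A17 -> (A18 -> (A19 -> (A20 -> (A21 -> A10)))))))))))))))))))) therefore takes 21 nested implication introductions.
Total inference nodes = 21

21


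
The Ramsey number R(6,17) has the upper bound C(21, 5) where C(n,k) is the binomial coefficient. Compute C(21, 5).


R(6,17) <= C(6+17-2, 6-1) = C(21, 5)
C(21, 5) = 21! / (5! * 16!)
= 20349

20349


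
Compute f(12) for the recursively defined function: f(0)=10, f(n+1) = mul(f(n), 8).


f(0) = 10
f(1) = mul(f(0), 8) = mul(10, 8) = 80
f(2) = mul(f(1), 8) = mul(80, 8) = 640
f(3) = mul(f(2), 8) = mul(640, 8) = 5120
f(4) = mul(f(3), 8) = mul(5120, 8) = 40960
f(5) = mul(f(4), 8) = mul(40960, 8) = 327680
f(6) = mul(f(5), 8) = mul(327680, 8) = 2621440
f(7) = mul(f(6), 8) = mul(2621440, 8) = 20971520
f(8) = mul(f(7), 8) = mul(20971520, 8) = 167772160
f(9) = mul(f(8), 8) = mul(167772160, 8) = 1342177280
f(10) = mul(f(9), 8) = mul(1342177280, 8) = 10737418240
f(11) = mul(f(10), 8) = mul(10737418240, 8) = 85899345920
f(12) = mul(f(11), 8) = mul(85899345920, 8) = 687194767360


687194767360


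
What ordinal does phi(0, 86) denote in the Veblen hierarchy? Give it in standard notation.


phi(0, 86):
phi(0, beta) = omega^beta by definition.
phi(0, 86) = omega^86

omega^86


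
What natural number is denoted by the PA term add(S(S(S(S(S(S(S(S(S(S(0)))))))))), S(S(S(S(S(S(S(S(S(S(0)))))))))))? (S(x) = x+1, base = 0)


add(S^10(0), S^10(0)):
S^10(0) = 10
S^10(0) = 10
10 + 10 = 20

20


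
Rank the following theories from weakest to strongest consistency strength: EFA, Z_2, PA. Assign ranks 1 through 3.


Ordering by consistency strength:
1. EFA
2. PA
3. Z_2


EFA=1, Z_2=3, PA=2


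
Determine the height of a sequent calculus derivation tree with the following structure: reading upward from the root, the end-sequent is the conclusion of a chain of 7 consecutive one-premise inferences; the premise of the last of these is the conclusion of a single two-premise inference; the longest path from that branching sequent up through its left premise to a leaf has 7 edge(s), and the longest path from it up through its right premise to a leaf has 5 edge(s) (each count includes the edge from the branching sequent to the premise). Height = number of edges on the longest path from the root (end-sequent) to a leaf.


Longest path through the left premise: 7 edges (measured from the branching sequent)
Longest path through the right premise: 5 edges
Height of the subtree rooted at the branching sequent: max(7, 5) = 7
The branching sequent sits 7 edges above the root (the chain of one-premise inferences), so height = 7 + 7 = 14

14


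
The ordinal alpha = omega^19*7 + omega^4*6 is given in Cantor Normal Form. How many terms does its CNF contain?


CNF: omega^19*7 + omega^4*6
Count the summands separated by '+':
  term 1: omega^19*7
  term 2: omega^4*6
Total terms = 2

2


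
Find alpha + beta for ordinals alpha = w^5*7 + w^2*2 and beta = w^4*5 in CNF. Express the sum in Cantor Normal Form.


Ordinal addition (w^5*7 + w^2*2) + w^4*5:
alpha's leading term has exponent 5 > beta's exponent 4, so it survives.
alpha's tail term has exponent 2 < beta's exponent 4, so it is absorbed by beta.
In ordinal addition, any term followed by a strictly larger-exponent term is absorbed.
Result = w^5*7 + w^4*5

w^5*7 + w^4*5


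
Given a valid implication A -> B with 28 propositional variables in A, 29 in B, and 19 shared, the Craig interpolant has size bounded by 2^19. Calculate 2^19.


Shared atoms = 19
Craig interpolant size bound = 2^19
= 524288

524288


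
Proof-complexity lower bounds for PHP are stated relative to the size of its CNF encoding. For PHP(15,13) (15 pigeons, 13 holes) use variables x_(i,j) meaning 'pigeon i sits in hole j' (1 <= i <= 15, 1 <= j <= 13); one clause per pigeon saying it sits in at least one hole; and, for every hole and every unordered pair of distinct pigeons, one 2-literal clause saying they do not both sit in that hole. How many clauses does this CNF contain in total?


PHP(15,13): 15 pigeons, 13 holes, 15*13 = 195 variables.
- pigeon clauses: one per pigeon -> 15 clauses
- hole clauses: 13 holes * C(15,2) = 13 * 105 -> 1365 clauses
Total clauses = 15 + 1365 = 1380

1380


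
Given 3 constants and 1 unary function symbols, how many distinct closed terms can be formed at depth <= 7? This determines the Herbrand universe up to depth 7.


Herbrand terms by depth:
Depth 0: 3 constants
Depth 1: 3 new terms (running total: 6)
Depth 2: 3 new terms (running total: 9)
Depth 3: 3 new terms (running total: 12)
Depth 4: 3 new terms (running total: 15)
Depth 5: 3 new terms (running total: 18)
Depth 6: 3 new terms (running total: 21)
Depth 7: 3 new terms (running total: 24)
Total distinct ground terms = 24

24


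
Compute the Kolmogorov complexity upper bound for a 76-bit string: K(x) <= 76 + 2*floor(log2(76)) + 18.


floor(log2(76)) = 6
2 * 6 = 12
K(x) <= 76 + 12 + 18 = 106

106


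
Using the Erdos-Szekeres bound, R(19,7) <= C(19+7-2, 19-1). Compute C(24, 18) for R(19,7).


R(19,7) <= C(19+7-2, 19-1) = C(24, 18)
C(24, 18) = 24! / (18! * 6!)
= 134596

134596


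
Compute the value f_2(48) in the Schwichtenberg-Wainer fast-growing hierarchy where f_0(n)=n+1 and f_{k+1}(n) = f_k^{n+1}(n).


f_2(48) = f_1^49(48)
f_1(m) = 2m + 1.
Iterating: f_1^k(n) = 2^k*(n+1) - 1.
f_2(48) = 2^49*(48+1) - 1 = 562949953421312*49 - 1 = 27584547717644287

27584547717644287


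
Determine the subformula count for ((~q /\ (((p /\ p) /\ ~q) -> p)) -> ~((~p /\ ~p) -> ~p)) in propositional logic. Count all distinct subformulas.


Formula: ((~q /\ (((p /\ p) /\ ~q) -> p)) -> ~((~p /\ ~p) -> ~p))
Subformulas found:
  1. q
  2. p
  3. ~p
  4. ~q
  5. (p /\ p)
  6. (~p /\ ~p)
  7. ((p /\ p) /\ ~q)
  8. ((~p /\ ~p) -> ~p)
  9. ~((~p /\ ~p) -> ~p)
  10. (((p /\ p) /\ ~q) -> p)
  11. (~q /\ (((p /\ p) /\ ~q) -> p))
  12. ((~q /\ (((p /\ p) /\ ~q) -> p)) -> ~((~p /\ ~p) -> ~p))
Total distinct subformulas = 12

12


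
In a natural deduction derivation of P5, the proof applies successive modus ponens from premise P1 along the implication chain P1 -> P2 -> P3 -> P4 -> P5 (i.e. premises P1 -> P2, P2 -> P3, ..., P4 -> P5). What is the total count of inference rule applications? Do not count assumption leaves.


We have a chain: P1 -> P2 -> P3 -> P4 -> P5.
Each modus ponens application produces the next variable.
The chain has 5 propositions, so 5-1 = 4 modus ponens steps.
Total inference nodes = 4

4


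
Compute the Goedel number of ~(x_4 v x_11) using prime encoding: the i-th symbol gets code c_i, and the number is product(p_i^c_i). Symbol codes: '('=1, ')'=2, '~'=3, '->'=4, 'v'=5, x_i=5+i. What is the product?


Formula: ~(x_4 v x_11)
Symbol codes: [3, 1, 9, 5, 16, 2]
Primes: [2, 3, 5, 7, 11, 13]
p_1^3 = 2^3 = 8
p_2^1 = 3^1 = 3
p_3^9 = 5^9 = 1953125
p_4^5 = 7^5 = 16807
p_5^16 = 11^16 = 45949729863572161
p_6^2 = 13^2 = 169
Product = 6117882729332000877077953125000

6117882729332000877077953125000


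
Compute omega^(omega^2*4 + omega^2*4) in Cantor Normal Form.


omega^(omega^2*4 + omega^2*4):
Both terms of the exponent have the same exponent 2, so they merge: omega^2*4 + omega^2*4 = omega^2*(4+4) = omega^2*8.
omega raised to a CNF ordinal is a single CNF term: Result = omega^(omega^2*8)

omega^(omega^2*8)


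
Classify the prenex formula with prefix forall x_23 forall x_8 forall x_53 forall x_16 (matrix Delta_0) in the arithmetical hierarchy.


Leading quantifier is forall, so the class is Pi.
Number of quantifier blocks = alternations + 1 = 0 + 1 = 1.
Classification: Pi_1

Pi_1


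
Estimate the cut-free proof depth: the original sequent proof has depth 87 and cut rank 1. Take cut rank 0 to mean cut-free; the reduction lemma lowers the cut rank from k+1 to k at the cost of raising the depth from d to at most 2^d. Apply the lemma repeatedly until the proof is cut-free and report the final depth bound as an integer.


Each rank reduction sends depth d to at most 2^d; cut rank r needs r reductions.
2_0(87) = 87
2_1(87) = 2^87 = 154742504910672534362390528
Cut-free depth bound = 154742504910672534362390528

154742504910672534362390528


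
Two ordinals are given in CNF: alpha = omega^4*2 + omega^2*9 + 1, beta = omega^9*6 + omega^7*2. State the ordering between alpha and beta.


Compare term by term from highest exponent:
alpha = omega^4*2 + omega^2*9 + 1
beta = omega^9*6 + omega^7*2
Term 1: alpha has omega^4*2, beta has omega^9*6
Term 2: alpha has omega^2*9, beta has omega^7*2
Term 3: alpha has omega^0*1, beta has omega^0*0
Result: alpha < beta

alpha < beta


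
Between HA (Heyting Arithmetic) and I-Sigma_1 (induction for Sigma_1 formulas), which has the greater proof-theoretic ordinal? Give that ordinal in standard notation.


Proof-theoretic ordinal of HA (Heyting Arithmetic): epsilon_0
Proof-theoretic ordinal of I-Sigma_1 (induction for Sigma_1 formulas): omega^omega
Comparing: omega^omega < epsilon_0.
The larger ordinal is epsilon_0 (from HA (Heyting Arithmetic)).

epsilon_0


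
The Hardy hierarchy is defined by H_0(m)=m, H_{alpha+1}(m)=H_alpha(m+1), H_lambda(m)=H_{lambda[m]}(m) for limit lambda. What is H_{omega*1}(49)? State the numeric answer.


H_{omega*1}(49):
For the Hardy hierarchy, H_{omega*k}(n) = 2^k * n.
2^1 = 2.
2 * 49 = 98

98


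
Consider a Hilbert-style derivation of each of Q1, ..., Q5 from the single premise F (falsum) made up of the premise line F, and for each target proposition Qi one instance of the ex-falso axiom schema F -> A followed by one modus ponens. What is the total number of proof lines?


Ex falso, line by line:
- 1 premise line (F)
- 5 targets, each needing 1 axiom instance (F -> Qi) + 1 MP = 2 lines: 2 * 5 = 10
Total = 1 + 10 = 11 lines.

11


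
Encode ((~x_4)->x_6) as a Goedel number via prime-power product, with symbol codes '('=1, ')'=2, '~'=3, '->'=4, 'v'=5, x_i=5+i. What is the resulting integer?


Formula: ((~x_4)->x_6)
Symbol codes: [1, 1, 3, 9, 2, 4, 11, 2]
Primes: [2, 3, 5, 7, 11, 13, 17, 19]
p_1^1 = 2^1 = 2
p_2^1 = 3^1 = 3
p_3^3 = 5^3 = 125
p_4^9 = 7^9 = 40353607
p_5^2 = 11^2 = 121
p_6^4 = 13^4 = 28561
p_7^11 = 17^11 = 34271896307633
p_8^2 = 19^2 = 361
Product = 1294040116614731479753031875853250

1294040116614731479753031875853250


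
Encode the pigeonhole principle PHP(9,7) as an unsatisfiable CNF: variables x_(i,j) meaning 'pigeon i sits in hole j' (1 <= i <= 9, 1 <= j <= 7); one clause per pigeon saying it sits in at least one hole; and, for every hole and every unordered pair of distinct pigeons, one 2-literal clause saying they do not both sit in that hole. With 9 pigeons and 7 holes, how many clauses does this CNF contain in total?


PHP(9,7): 9 pigeons, 7 holes, 9*7 = 63 variables.
- pigeon clauses: one per pigeon -> 9 clauses
- hole clauses: 7 holes * C(9,2) = 7 * 36 -> 252 clauses
Total clauses = 9 + 252 = 261

261


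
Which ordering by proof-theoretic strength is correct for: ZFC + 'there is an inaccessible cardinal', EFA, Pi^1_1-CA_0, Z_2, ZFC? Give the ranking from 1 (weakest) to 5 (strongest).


Ordering by consistency strength:
1. EFA
2. Pi^1_1-CA_0
3. Z_2
4. ZFC
5. ZFC + 'there is an inaccessible cardinal'


ZFC + 'there is an inaccessible cardinal'=5, EFA=1, Pi^1_1-CA_0=2, Z_2=3, ZFC=4
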